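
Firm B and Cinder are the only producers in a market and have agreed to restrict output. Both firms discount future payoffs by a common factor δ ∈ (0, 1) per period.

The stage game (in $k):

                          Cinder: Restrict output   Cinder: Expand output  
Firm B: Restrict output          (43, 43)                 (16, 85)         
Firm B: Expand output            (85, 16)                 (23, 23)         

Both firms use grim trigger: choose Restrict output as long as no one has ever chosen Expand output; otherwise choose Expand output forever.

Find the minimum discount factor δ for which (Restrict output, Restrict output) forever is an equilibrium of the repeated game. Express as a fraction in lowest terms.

Under grim trigger the critical discount factor is (T−C)/(T−P) with T = 85, C = 43, P = 23.
δ* = (85−43)/(85−23) = 42/62 = 21/31.

21/31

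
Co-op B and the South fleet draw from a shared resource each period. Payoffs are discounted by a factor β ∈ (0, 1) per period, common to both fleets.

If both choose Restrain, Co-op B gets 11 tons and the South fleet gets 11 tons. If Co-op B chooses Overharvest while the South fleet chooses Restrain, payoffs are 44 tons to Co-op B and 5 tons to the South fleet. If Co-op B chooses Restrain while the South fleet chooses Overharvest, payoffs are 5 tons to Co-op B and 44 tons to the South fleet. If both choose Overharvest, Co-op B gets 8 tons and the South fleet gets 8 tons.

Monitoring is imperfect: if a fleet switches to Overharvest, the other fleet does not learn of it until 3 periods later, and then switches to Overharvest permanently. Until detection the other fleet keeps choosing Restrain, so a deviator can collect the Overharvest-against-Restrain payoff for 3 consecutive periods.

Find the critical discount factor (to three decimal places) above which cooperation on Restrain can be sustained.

The best deviation is to choose Overharvest for all 3 undetected periods, earning 44 each, then 8 forever once detected.
Deviation value: 44(1−β^3)/(1−β) + 8β^3/(1−β); cooperation value: 11/(1−β).
IC: 11 ≥ 44(1−β^3) + 8β^3 = 44 − 36β^3.
So β^3 ≥ 33/36 = 11/12, giving β ≥ (11/12)^(1/3) ≈ 0.971.

0.971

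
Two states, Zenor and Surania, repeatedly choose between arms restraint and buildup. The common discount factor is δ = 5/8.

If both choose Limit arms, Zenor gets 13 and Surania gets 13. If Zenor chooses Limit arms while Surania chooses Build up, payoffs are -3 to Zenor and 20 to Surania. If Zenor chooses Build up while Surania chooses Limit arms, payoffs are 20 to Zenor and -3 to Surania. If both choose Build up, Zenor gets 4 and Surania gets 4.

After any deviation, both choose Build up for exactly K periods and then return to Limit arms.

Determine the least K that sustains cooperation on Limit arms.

2

Need Σ_{k=1}^{K} δ^k ≥ (20−13)/(13−4) = 0.7778 at δ = 5/8.
At K = 1 the sum is 0.6250 < 0.7778; at K = 2 it is 1.0156 ≥ 0.7778.
So the minimum punishment length is K = 2.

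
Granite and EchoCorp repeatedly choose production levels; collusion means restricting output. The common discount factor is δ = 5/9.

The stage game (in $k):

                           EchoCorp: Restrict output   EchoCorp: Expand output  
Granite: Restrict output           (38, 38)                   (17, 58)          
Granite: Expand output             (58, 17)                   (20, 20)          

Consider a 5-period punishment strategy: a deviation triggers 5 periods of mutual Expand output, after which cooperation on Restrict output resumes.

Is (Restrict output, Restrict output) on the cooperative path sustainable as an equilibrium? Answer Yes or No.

IC: δ+…+δ^5 ≥ (58−38)/(38−20) = 10/9.
At δ = 5/9: partial sum = 1.1838 ≥ 1.1111. Cooperation sustainable.

Yes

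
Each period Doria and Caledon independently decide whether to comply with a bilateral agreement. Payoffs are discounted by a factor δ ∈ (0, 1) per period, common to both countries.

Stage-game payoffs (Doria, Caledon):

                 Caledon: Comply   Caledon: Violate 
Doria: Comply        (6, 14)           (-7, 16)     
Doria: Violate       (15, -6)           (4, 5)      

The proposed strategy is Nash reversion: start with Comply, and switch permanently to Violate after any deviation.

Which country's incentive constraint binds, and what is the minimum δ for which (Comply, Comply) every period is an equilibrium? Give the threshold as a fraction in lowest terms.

Doria; δ ≥ 9/11

For Doria: deviation gain 15−6 = 9, per-period punishment loss 6−4 = 2. IC gives δ ≥ 9/11.
For Caledon: gain 2, loss 9 per period, so δ ≥ 2/11.
The tighter constraint is Doria's, so cooperation needs δ ≥ 9/11.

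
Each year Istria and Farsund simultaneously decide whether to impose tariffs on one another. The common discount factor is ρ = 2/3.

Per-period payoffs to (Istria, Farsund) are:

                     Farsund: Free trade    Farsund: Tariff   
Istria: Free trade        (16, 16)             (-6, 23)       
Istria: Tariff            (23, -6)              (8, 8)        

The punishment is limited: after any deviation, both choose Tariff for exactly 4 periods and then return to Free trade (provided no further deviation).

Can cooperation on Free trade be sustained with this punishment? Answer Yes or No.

IC: ρ+…+ρ^4 ≥ (23−16)/(16−8) = 7/8.
At ρ = 2/3: partial sum = 1.6049 ≥ 0.8750. Cooperation sustainable.

Yes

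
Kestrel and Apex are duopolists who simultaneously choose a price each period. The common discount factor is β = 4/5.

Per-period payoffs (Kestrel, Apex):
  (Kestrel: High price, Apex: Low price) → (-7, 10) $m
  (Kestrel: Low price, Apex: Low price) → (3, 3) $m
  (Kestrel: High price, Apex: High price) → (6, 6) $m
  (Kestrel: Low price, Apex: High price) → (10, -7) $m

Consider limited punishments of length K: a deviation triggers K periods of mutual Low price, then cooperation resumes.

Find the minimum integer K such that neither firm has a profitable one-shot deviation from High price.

Need Σ_{k=1}^{K} β^k ≥ (10−6)/(6−3) = 1.3333 at β = 4/5.
At K = 1 the sum is 0.8000 < 1.3333; at K = 2 it is 1.4400 ≥ 1.3333.
So the minimum punishment length is K = 2.

2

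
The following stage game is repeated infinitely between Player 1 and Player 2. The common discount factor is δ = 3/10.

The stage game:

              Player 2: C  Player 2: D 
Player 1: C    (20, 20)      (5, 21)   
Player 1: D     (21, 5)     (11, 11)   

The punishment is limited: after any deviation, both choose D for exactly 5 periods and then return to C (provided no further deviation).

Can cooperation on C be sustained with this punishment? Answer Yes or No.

A one-shot deviation gives 21 now, then 11 for 5 periods, then back to 20.
Gain from deviating: (21−20) today; loss: (20−11) in each of the next 5 periods.
No-deviation condition: (20−11)(δ+…+δ^5) ≥ 21−20, i.e. δ+…+δ^5 ≥ 1/9.
At δ = 3/10: δ+…+δ^5 = 0.4275 ≥ 0.1111.
So cooperation is sustainable.

Yes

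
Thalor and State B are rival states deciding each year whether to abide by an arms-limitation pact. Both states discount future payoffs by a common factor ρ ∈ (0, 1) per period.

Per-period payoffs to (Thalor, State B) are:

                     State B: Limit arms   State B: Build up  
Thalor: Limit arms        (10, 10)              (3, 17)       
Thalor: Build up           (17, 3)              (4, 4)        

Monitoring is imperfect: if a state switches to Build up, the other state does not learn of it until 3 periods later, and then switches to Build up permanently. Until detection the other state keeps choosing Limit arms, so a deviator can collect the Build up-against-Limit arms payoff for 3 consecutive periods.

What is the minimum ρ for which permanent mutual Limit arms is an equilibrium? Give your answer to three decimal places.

0.814

A deviator earns 17 for 3 periods, then 4 forever; cooperating earns 10 forever. Multiplying the IC by (1−ρ):
10 ≥ 17(1−ρ^3) + 4ρ^3, so 13·ρ^3 ≥ 7 and ρ^3 ≥ 7/13.
ρ ≥ (7/13)^(1/3) ≈ 0.814.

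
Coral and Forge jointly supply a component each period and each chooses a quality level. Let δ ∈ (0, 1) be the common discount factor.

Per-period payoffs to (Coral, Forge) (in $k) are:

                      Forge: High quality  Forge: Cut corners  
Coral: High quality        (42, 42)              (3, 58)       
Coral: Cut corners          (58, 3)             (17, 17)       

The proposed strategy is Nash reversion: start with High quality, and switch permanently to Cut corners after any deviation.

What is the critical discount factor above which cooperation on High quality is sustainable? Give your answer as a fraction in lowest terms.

Cooperation forever yields 42 each period: 42/(1−δ).
Deviating yields 58 once, then 17 forever: 58 + 17δ/(1−δ).
No profitable deviation requires 42/(1−δ) ≥ 58 + 17δ/(1−δ).
Multiplying by (1−δ): 42 ≥ 58(1−δ) + 17δ = 58 − 41δ.
So 41δ ≥ 16, i.e. δ ≥ 16/41.

16/41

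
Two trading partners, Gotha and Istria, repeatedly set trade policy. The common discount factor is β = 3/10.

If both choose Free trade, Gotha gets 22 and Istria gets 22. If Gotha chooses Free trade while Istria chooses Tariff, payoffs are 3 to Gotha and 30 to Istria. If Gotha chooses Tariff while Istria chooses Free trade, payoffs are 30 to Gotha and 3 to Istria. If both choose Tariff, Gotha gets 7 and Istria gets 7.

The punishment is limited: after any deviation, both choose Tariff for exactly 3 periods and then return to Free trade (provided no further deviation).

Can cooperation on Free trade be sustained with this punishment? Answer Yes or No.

A one-shot deviation gives 30 now, then 7 for 3 periods, then back to 22.
Gain from deviating: (30−22) today; loss: (22−7) in each of the next 3 periods.
No-deviation condition: (22−7)(β+…+β^3) ≥ 30−22, i.e. β+…+β^3 ≥ 8/15.
At β = 3/10: β+…+β^3 = 0.4170 < 0.5333.
So cooperation is not sustainable.

No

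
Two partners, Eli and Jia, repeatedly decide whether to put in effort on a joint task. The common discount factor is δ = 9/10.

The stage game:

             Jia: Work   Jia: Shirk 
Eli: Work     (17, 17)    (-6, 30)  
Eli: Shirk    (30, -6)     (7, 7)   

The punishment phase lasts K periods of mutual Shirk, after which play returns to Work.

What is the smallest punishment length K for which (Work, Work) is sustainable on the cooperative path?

Need Σ_{k=1}^{K} δ^k ≥ (30−17)/(17−7) = 1.3000 at δ = 9/10.
At K = 1 the sum is 0.9000 < 1.3000; at K = 2 it is 1.7100 ≥ 1.3000.
So the minimum punishment length is K = 2.

2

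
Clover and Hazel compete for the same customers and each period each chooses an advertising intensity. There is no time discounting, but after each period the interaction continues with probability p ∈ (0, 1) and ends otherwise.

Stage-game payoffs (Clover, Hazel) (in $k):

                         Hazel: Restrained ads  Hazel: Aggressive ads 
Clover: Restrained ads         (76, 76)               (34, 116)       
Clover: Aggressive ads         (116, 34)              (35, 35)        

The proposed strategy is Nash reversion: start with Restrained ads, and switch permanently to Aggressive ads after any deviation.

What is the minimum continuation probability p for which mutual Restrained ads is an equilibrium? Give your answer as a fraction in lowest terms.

With no time discounting, the continuation probability p plays the role of the discount factor.
Grim-trigger IC: 76/(1−p) ≥ 116 + 35p/(1−p) ⇒ p ≥ (116−76)/(116−35) = 40/81.

40/81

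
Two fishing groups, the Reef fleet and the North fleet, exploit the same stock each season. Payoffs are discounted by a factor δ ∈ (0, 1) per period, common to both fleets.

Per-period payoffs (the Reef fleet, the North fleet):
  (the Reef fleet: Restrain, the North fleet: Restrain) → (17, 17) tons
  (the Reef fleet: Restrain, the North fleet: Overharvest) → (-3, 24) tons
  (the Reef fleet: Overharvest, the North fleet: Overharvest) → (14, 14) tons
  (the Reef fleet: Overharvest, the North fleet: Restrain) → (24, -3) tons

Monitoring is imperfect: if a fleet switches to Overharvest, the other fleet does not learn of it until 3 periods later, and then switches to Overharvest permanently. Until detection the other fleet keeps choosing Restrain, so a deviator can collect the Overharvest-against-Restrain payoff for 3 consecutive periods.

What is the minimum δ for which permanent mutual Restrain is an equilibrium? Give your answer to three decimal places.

A deviator earns 24 for 3 periods, then 14 forever; cooperating earns 17 forever. Multiplying the IC by (1−δ):
17 ≥ 24(1−δ^3) + 14δ^3, so 10·δ^3 ≥ 7 and δ^3 ≥ 7/10.
δ ≥ (7/10)^(1/3) ≈ 0.888.

0.888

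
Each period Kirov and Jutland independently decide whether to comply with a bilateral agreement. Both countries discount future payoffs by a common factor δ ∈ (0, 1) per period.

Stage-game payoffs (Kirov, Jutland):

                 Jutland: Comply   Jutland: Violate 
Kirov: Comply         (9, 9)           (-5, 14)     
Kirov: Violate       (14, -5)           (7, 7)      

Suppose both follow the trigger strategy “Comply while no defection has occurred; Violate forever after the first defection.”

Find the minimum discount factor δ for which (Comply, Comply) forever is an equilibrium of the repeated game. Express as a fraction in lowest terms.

Cooperation forever yields 9 each period: 9/(1−δ).
Deviating yields 14 once, then 7 forever: 14 + 7δ/(1−δ).
No profitable deviation requires 9/(1−δ) ≥ 14 + 7δ/(1−δ).
Multiplying by (1−δ): 9 ≥ 14(1−δ) + 7δ = 14 − 7δ.
So 7δ ≥ 5, i.e. δ ≥ 5/7.

5/7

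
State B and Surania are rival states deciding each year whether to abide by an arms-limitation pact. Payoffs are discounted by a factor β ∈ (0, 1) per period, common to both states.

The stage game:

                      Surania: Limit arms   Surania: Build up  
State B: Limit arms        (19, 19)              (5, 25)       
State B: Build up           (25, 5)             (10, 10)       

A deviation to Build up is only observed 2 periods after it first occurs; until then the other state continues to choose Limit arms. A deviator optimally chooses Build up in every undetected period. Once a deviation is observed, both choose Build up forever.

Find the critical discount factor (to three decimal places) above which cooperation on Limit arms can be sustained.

0.632

Deviating for the 2 undetected periods gains 25−19 = 6 per period over cooperation, then loses 19−10 = 9 per period forever once punishment starts.
Gain: 6(1 + β + … + β^1); loss: 9·β^2/(1−β).
No profitable deviation ⇔ 6(1−β^2) ≤ 9·β^2, i.e. β^2 ≥ 6/(6+9) = 2/5.
Hence β ≥ (2/5)^(1/2) ≈ 0.632.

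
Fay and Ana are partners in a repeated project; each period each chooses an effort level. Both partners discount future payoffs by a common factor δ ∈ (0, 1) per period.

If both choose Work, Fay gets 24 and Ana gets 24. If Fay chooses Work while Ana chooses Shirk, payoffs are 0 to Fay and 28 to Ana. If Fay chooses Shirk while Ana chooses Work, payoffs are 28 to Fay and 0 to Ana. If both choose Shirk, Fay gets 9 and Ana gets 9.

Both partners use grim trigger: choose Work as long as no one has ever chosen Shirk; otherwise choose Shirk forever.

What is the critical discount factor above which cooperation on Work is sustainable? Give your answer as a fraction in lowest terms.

4/19

Under grim trigger the critical discount factor is (T−C)/(T−P) with T = 28, C = 24, P = 9.
δ* = (28−24)/(28−9) = 4/19.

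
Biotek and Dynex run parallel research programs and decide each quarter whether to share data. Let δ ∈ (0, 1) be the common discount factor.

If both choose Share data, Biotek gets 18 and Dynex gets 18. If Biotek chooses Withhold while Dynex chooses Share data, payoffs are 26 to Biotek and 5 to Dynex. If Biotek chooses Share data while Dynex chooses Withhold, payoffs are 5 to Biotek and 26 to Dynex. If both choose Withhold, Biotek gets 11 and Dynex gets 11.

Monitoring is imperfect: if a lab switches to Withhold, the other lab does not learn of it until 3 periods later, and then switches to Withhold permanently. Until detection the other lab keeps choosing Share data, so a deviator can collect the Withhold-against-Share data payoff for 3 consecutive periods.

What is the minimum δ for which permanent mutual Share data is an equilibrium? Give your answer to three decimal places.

The best deviation is to choose Withhold for all 3 undetected periods, earning 26 each, then 11 forever once detected.
Deviation value: 26(1−δ^3)/(1−δ) + 11δ^3/(1−δ); cooperation value: 18/(1−δ).
IC: 18 ≥ 26(1−δ^3) + 11δ^3 = 26 − 15δ^3.
So δ^3 ≥ 8/15, giving δ ≥ (8/15)^(1/3) ≈ 0.811.

0.811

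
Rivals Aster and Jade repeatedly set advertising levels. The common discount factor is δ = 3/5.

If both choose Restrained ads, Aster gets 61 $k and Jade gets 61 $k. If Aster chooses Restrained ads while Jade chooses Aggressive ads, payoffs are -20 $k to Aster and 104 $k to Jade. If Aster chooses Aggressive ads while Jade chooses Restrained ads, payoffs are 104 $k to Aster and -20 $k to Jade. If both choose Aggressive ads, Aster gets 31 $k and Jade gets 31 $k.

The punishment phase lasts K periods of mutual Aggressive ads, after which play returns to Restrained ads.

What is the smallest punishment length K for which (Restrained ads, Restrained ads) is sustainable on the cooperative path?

7

No profitable deviation requires (61−31)(δ+…+δ^K) ≥ 104−61, i.e. δ+…+δ^K ≥ 43/30 ≈ 1.4333.
With δ = 3/5, the partial sums are K=1: 0.6000, K=2: 0.9600, …, K=5: 1.3834, K=6: 1.4300, K=7: 1.4580.
K = 7 is the first length at which the sum reaches 1.4333.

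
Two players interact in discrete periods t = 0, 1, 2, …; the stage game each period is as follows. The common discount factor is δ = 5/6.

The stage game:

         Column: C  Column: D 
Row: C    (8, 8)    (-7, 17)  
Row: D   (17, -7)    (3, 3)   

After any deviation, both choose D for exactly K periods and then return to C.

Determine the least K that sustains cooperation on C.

IC: δ(1−δ^K)/(1−δ) ≥ (17−8)/(8−3) = 9/5.
With δ = 5/6: need 1 − δ^K ≥ 9/5·(1−5/6)/(5/6), i.e. δ^K ≤ 0.6400.
Since (5/6)^2 = 0.6944 and (5/6)^3 = 0.5787, the smallest such K is 3.

3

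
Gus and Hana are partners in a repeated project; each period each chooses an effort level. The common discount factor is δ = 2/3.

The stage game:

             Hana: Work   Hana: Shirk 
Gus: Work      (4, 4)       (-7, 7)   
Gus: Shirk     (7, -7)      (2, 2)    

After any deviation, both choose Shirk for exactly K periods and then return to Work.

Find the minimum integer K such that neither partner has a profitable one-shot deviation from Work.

Need Σ_{k=1}^{K} δ^k ≥ (7−4)/(4−2) = 1.5000 at δ = 2/3.
At K = 3 the sum is 1.4074 < 1.5000; at K = 4 it is 1.6049 ≥ 1.5000.
So the minimum punishment length is K = 4.

4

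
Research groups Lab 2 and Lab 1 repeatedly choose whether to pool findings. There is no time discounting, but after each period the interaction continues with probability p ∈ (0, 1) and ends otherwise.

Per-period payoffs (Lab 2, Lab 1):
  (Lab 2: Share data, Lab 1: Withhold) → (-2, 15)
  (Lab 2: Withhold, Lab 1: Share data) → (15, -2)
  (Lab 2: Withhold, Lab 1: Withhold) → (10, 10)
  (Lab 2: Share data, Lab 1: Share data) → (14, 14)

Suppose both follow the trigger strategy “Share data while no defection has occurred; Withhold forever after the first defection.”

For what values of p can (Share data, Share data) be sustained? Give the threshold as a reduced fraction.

1/5

Expected cooperation value is 14 + p·14 + p²·14 + … = 14/(1−p); deviation gives 15 + p·10/(1−p).
14 ≥ 15(1−p) + 10p ⇒ 5p ≥ 1 ⇒ p ≥ 1/5.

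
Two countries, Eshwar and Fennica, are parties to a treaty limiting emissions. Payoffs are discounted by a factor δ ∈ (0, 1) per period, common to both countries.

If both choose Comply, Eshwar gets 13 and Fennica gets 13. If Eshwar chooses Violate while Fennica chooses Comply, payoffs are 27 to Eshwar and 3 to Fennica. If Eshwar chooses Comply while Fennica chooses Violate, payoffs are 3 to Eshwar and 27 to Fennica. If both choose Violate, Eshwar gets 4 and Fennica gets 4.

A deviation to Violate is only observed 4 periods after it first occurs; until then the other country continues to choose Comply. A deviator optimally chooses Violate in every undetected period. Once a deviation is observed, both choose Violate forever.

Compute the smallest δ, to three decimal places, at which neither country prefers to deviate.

0.883

A deviator earns 27 for 4 periods, then 4 forever; cooperating earns 13 forever. Multiplying the IC by (1−δ):
13 ≥ 27(1−δ^4) + 4δ^4, so 23·δ^4 ≥ 14 and δ^4 ≥ 14/23.
δ ≥ (14/23)^(1/4) ≈ 0.883.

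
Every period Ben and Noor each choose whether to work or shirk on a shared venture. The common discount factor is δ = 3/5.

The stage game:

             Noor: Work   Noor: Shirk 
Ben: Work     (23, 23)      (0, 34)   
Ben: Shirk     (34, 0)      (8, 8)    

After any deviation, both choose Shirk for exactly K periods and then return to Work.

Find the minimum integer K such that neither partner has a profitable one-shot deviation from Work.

2

IC: δ(1−δ^K)/(1−δ) ≥ (34−23)/(23−8) = 11/15.
With δ = 3/5: need 1 − δ^K ≥ 11/15·(1−3/5)/(3/5), i.e. δ^K ≤ 0.5111.
Since (3/5)^1 = 0.6000 and (3/5)^2 = 0.3600, the smallest such K is 2.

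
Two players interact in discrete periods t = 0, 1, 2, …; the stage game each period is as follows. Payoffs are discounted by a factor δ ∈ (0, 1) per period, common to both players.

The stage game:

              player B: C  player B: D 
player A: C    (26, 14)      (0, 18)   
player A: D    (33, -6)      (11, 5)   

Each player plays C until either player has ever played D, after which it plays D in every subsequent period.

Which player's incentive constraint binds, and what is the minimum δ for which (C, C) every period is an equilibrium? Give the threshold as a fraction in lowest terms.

player A: cooperation gives 26 each period; deviation gives 33 once then 11 forever.
  26/(1−δ) ≥ 33 + 11δ/(1−δ) ⇒ δ ≥ 7/22.
player B: cooperation gives 14 each period; deviation gives 18 once then 5 forever.
  δ ≥ 4/13.
Both must hold, so the binding constraint is player A's: δ ≥ 7/22.

player A; δ ≥ 7/22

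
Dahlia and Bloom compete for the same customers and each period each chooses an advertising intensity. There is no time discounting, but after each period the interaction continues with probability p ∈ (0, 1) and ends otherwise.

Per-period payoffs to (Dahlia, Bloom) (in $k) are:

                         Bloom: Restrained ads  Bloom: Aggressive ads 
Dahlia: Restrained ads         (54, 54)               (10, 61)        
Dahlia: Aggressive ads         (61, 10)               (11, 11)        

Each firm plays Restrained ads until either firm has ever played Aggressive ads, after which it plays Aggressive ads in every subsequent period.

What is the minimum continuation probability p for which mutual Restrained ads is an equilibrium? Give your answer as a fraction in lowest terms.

With no time discounting, the continuation probability p plays the role of the discount factor.
Grim-trigger IC: 54/(1−p) ≥ 61 + 11p/(1−p) ⇒ p ≥ (61−54)/(61−11) = 7/50.

7/50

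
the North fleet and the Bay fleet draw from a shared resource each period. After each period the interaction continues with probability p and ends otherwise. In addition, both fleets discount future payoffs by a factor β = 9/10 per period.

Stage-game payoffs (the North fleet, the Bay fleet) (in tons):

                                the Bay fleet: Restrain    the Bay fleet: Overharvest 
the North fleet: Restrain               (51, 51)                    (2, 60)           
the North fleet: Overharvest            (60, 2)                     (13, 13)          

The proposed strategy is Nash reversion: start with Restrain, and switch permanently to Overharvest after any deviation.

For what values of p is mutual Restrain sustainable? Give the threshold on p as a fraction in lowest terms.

Expected continuation weight on next period's payoff is β·p = 9/10·p, which plays the role of the discount factor.
Cooperation requires 9/10·p ≥ (60−51)/(60−13) = 9/47, hence p ≥ 10/47.

10/47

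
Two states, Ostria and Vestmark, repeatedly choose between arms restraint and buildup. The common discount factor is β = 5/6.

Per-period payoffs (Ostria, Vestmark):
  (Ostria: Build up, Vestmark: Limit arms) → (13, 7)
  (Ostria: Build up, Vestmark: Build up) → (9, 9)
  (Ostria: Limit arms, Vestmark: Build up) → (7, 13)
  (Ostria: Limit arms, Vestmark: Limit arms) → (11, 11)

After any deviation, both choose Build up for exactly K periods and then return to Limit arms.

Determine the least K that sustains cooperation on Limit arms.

Need Σ_{k=1}^{K} β^k ≥ (13−11)/(11−9) = 1.0000 at β = 5/6.
At K = 1 the sum is 0.8333 < 1.0000; at K = 2 it is 1.5278 ≥ 1.0000.
So the minimum punishment length is K = 2.

2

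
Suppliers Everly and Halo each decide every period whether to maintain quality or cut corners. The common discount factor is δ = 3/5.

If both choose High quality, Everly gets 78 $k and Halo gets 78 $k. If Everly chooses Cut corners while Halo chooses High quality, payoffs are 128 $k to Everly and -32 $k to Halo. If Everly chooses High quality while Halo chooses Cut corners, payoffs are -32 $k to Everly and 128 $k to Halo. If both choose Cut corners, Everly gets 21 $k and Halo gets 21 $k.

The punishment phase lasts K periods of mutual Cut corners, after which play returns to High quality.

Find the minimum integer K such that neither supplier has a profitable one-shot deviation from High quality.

2

No profitable deviation requires (78−21)(δ+…+δ^K) ≥ 128−78, i.e. δ+…+δ^K ≥ 50/57 ≈ 0.8772.
With δ = 3/5, the partial sums are K=1: 0.6000, K=2: 0.9600.
K = 2 is the first length at which the sum reaches 0.8772.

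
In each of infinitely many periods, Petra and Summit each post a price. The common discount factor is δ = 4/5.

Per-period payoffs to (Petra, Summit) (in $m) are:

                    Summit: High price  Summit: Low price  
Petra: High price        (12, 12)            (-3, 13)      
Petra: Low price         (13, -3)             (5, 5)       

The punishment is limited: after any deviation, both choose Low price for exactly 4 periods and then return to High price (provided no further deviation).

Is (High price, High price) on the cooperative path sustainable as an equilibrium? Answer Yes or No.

A one-shot deviation gives 13 now, then 5 for 4 periods, then back to 12.
Gain from deviating: (13−12) today; loss: (12−5) in each of the next 4 periods.
No-deviation condition: (12−5)(δ+…+δ^4) ≥ 13−12, i.e. δ+…+δ^4 ≥ 1/7.
At δ = 4/5: δ+…+δ^4 = 2.3616 ≥ 0.1429.
So cooperation is sustainable.

Yes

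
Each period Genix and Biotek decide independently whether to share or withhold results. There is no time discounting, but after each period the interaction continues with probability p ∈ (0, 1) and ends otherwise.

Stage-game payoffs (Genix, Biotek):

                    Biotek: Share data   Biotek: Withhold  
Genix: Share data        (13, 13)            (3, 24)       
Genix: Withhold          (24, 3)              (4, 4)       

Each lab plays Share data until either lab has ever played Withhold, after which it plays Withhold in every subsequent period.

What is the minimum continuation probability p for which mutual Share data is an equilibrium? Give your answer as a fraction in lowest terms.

11/20

Expected cooperation value is 13 + p·13 + p²·13 + … = 13/(1−p); deviation gives 24 + p·4/(1−p).
13 ≥ 24(1−p) + 4p ⇒ 20p ≥ 11 ⇒ p ≥ 11/20.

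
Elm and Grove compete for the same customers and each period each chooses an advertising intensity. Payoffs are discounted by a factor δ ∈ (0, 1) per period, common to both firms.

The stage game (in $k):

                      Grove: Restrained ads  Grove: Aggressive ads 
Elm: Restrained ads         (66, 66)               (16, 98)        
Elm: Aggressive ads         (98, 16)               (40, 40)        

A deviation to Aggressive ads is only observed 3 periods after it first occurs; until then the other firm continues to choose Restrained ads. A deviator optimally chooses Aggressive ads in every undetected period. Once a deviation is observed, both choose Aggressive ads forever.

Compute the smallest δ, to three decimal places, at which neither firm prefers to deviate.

0.820

Deviating for the 3 undetected periods gains 98−66 = 32 per period over cooperation, then loses 66−40 = 26 per period forever once punishment starts.
Gain: 32(1 + δ + … + δ^2); loss: 26·δ^3/(1−δ).
No profitable deviation ⇔ 32(1−δ^3) ≤ 26·δ^3, i.e. δ^3 ≥ 32/(32+26) = 16/29.
Hence δ ≥ (16/29)^(1/3) ≈ 0.820.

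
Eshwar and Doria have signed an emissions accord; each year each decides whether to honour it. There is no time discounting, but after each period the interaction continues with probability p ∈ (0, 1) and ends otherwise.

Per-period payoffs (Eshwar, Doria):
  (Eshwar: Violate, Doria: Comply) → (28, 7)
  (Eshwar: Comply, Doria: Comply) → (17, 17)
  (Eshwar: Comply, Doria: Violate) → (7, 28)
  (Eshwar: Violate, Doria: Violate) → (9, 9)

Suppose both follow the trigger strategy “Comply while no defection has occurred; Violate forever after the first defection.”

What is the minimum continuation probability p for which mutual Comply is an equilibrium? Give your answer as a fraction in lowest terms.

11/19

With no time discounting, the continuation probability p plays the role of the discount factor.
Grim-trigger IC: 17/(1−p) ≥ 28 + 9p/(1−p) ⇒ p ≥ (28−17)/(28−9) = 11/19.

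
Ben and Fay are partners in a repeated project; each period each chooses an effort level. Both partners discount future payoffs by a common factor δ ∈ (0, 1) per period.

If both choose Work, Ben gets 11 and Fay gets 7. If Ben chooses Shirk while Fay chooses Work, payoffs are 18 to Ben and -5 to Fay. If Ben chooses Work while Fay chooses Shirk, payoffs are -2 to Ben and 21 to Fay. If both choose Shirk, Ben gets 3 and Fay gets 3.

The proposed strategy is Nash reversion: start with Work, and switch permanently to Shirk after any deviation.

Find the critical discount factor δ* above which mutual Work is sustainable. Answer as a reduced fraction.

For Ben: deviation gain 18−11 = 7, per-period punishment loss 11−3 = 8. IC gives δ ≥ 7/15.
For Fay: gain 14, loss 4 per period, so δ ≥ 14/18 = 7/9.
The tighter constraint is Fay's, so cooperation needs δ ≥ 7/9.

7/9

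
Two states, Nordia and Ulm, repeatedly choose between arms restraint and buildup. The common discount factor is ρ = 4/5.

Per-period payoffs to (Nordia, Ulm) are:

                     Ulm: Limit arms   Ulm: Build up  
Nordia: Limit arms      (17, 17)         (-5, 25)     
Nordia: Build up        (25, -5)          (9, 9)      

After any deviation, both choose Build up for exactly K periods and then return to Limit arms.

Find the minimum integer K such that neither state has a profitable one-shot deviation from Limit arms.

2

No profitable deviation requires (17−9)(ρ+…+ρ^K) ≥ 25−17, i.e. ρ+…+ρ^K ≥ 1 ≈ 1.0000.
With ρ = 4/5, the partial sums are K=1: 0.8000, K=2: 1.4400.
K = 2 is the first length at which the sum reaches 1.0000.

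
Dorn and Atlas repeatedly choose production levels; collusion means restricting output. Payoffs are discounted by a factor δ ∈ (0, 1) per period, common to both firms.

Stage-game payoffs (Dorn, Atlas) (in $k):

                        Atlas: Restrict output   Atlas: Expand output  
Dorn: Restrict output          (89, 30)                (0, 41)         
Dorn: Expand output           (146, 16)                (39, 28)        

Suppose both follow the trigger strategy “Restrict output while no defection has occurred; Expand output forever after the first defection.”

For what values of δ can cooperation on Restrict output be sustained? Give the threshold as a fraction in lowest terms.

11/13

For Dorn: deviation gain 146−89 = 57, per-period punishment loss 89−39 = 50. IC gives δ ≥ 57/107.
For Atlas: gain 11, loss 2 per period, so δ ≥ 11/13.
The tighter constraint is Atlas's, so cooperation needs δ ≥ 11/13.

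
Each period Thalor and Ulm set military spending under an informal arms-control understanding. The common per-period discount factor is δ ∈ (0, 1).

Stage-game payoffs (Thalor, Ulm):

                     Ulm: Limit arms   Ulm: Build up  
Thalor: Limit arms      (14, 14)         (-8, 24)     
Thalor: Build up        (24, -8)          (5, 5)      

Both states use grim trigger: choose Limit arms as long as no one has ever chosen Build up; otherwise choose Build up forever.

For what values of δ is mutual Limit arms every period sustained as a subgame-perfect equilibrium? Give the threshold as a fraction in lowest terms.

14/(1−δ) ≥ 24 + 5δ/(1−δ)
14 ≥ 24 − 19δ
δ ≥ 10/19.

10/19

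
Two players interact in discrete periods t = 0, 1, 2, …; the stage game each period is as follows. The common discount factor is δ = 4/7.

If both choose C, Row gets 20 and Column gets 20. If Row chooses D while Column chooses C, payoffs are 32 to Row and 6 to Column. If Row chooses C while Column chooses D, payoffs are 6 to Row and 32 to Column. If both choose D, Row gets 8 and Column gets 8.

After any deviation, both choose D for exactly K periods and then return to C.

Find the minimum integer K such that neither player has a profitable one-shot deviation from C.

IC: δ(1−δ^K)/(1−δ) ≥ (32−20)/(20−8) = 1.
With δ = 4/7: need 1 − δ^K ≥ 1·(1−4/7)/(4/7), i.e. δ^K ≤ 0.2500.
Since (4/7)^2 = 0.3265 and (4/7)^3 = 0.1866, the smallest such K is 3.

3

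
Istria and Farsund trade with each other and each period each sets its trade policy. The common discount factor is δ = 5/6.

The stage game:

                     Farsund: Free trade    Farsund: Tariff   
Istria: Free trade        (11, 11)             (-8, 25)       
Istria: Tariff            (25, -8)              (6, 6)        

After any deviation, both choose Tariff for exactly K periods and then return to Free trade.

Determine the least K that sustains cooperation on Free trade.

5

IC: δ(1−δ^K)/(1−δ) ≥ (25−11)/(11−6) = 14/5.
With δ = 5/6: need 1 − δ^K ≥ 14/5·(1−5/6)/(5/6), i.e. δ^K ≤ 0.4400.
Since (5/6)^4 = 0.4823 and (5/6)^5 = 0.4019, the smallest such K is 5.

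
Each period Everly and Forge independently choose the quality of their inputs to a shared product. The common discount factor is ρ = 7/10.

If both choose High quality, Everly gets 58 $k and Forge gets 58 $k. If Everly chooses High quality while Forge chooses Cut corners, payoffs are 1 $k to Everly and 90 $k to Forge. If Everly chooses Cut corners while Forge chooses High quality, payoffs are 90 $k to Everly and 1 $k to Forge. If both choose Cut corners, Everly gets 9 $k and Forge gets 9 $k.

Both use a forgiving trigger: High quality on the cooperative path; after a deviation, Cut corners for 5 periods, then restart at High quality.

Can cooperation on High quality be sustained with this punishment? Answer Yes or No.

Yes

IC: ρ+…+ρ^5 ≥ (90−58)/(58−9) = 32/49.
At ρ = 7/10: partial sum = 1.9412 ≥ 0.6531. Cooperation sustainable.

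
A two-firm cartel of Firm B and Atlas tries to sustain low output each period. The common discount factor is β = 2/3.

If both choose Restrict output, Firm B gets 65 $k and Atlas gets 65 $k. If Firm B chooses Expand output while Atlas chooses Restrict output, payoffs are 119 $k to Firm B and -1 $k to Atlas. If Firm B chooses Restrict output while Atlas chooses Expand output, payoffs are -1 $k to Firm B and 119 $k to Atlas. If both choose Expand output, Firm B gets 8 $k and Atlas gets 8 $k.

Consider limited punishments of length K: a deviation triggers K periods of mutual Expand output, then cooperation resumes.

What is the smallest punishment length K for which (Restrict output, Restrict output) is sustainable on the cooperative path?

IC: β(1−β^K)/(1−β) ≥ (119−65)/(65−8) = 18/19.
With β = 2/3: need 1 − β^K ≥ 18/19·(1−2/3)/(2/3), i.e. β^K ≤ 0.5263.
Since (2/3)^1 = 0.6667 and (2/3)^2 = 0.4444, the smallest such K is 2.

2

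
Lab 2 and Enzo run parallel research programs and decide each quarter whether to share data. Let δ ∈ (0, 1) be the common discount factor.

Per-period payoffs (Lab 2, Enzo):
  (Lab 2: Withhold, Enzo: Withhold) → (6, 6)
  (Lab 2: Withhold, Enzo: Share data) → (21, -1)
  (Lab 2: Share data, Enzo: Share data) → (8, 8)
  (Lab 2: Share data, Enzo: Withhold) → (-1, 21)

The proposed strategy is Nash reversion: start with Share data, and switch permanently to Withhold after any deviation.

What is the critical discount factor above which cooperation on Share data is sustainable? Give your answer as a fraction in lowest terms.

13/15

Cooperation forever yields 8 each period: 8/(1−δ).
Deviating yields 21 once, then 6 forever: 21 + 6δ/(1−δ).
No profitable deviation requires 8/(1−δ) ≥ 21 + 6δ/(1−δ).
Multiplying by (1−δ): 8 ≥ 21(1−δ) + 6δ = 21 − 15δ.
So 15δ ≥ 13, i.e. δ ≥ 13/15.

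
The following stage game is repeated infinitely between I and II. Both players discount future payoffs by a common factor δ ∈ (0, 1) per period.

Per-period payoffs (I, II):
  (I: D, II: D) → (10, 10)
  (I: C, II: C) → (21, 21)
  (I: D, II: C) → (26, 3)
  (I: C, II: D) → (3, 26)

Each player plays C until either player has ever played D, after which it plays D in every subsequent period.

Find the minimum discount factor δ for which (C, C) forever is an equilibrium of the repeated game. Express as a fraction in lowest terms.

5/16

One-period gain from deviating is 26 − 21 = 5. The loss is 21 − 10 = 11 in every subsequent period, with present value 11·δ/(1−δ).
Deviation is unprofitable when 11·δ/(1−δ) ≥ 5, i.e. δ/(1−δ) ≥ 5/11.
Equivalently δ ≥ 5/(5+11) = 5/16.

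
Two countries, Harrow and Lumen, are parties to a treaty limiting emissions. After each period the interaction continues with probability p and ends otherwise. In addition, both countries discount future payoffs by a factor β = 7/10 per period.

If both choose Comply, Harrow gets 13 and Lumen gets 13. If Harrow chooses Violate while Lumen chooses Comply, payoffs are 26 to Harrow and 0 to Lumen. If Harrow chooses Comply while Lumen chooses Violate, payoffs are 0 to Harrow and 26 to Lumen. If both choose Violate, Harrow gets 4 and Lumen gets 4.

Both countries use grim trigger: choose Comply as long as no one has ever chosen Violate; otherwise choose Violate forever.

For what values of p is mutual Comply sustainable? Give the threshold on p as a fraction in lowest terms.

Expected continuation weight on next period's payoff is β·p = 7/10·p, which plays the role of the discount factor.
Cooperation requires 7/10·p ≥ (26−13)/(26−4) = 13/22, hence p ≥ 65/77.

65/77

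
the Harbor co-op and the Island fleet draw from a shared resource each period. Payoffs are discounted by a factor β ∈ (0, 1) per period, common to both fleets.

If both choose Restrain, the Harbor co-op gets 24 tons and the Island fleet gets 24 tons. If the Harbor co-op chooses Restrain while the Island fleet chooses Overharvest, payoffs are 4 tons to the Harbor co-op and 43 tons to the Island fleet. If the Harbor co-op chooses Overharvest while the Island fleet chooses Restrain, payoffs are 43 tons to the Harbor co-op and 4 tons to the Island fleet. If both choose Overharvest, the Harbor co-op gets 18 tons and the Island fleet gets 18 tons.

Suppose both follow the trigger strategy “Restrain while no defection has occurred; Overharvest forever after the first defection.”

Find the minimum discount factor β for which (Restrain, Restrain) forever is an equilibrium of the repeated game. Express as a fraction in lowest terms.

Cooperation forever yields 24 each period: 24/(1−β).
Deviating yields 43 once, then 18 forever: 43 + 18β/(1−β).
No profitable deviation requires 24/(1−β) ≥ 43 + 18β/(1−β).
Multiplying by (1−β): 24 ≥ 43(1−β) + 18β = 43 − 25β.
So 25β ≥ 19, i.e. β ≥ 19/25.

19/25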